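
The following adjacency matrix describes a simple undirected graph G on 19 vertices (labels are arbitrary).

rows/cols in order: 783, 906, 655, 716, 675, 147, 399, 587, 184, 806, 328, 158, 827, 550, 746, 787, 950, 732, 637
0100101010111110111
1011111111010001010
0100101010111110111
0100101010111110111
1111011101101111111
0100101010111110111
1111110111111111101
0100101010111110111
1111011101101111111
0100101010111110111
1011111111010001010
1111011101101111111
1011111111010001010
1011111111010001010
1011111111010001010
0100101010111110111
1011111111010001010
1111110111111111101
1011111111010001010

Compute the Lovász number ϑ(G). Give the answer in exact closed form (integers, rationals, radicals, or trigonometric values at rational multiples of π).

N(806) = {906, 675, 399, 184, 328, 158, 827, 550, 746, 950, 732, 637}, |N(806)| = 12.
Vertex 637 has 12 neighbors: 783, 655, 716, 675, 147, 399, 587, 184, 806, 158, 787, 732.
deg(783) = 12; N(783) = {906, 675, 399, 184, 328, 158, 827, 550, 746, 950, 732, 637}.
Vertex 655 has 12 neighbors: 906, 675, 399, 184, 328, 158, 827, 550, 746, 950, 732, 637.
4 parts of sizes [7, 7, 3, 2]; α(G) = 7 = ϑ (perfect).
ϑ(G) ≈ 7.0000.
Lovász sandwich 7 ≤ 7 ≤ 7: collapsed.

7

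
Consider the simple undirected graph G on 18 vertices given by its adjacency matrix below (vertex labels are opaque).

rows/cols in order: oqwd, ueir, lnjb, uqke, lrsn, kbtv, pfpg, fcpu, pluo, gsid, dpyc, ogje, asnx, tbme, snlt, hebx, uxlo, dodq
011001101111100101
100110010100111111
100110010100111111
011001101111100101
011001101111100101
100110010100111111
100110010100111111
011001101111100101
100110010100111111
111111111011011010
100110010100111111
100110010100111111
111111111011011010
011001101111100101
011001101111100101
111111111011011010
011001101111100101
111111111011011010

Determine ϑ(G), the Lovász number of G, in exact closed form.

deg(kbtv) = 11; N(kbtv) = {oqwd, uqke, lrsn, fcpu, gsid, asnx, tbme, snlt, hebx, uxlo, dodq}.
deg(fcpu) = 11; N(fcpu) = {ueir, lnjb, kbtv, pfpg, pluo, gsid, dpyc, ogje, asnx, hebx, dodq}.
deg(hebx) = 14; N(hebx) = {oqwd, ueir, lnjb, uqke, lrsn, kbtv, pfpg, fcpu, pluo, dpyc, ogje, tbme, snlt, uxlo}.
Vertex tbme has 11 neighbors: ueir, lnjb, kbtv, pfpg, pluo, gsid, dpyc, ogje, asnx, hebx, dodq.
Complete multipartite on [7, 7, 4]: sandwich collapses at ϑ=7.
ϑ(G) ≈ 7.000000000.
Check 7 ≤ 7 ≤ 7: collapsed.

7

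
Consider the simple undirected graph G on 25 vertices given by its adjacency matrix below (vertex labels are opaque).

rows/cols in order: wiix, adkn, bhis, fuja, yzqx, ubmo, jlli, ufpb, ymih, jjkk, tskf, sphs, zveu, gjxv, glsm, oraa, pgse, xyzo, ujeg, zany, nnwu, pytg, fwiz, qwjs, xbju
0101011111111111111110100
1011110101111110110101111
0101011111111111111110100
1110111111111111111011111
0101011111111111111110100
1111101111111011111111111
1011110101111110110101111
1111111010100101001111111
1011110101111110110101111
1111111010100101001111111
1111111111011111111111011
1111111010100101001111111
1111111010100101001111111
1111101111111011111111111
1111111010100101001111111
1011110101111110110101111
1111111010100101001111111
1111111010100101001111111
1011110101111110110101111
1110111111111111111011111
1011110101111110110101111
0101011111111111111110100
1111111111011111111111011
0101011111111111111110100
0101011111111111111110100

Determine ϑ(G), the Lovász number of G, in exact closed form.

7

Vertex nnwu has 19 neighbors: wiix, bhis, fuja, yzqx, ubmo, ufpb, jjkk, tskf, sphs, zveu, gjxv, glsm, pgse, xyzo, zany, pytg, fwiz, qwjs, xbju.
Vertex jlli has 19 neighbors: wiix, bhis, fuja, yzqx, ubmo, ufpb, jjkk, tskf, sphs, zveu, gjxv, glsm, pgse, xyzo, zany, pytg, fwiz, qwjs, xbju.
N(zveu) = {wiix, adkn, bhis, fuja, yzqx, ubmo, jlli, ymih, tskf, gjxv, oraa, ujeg, zany, nnwu, pytg, fwiz, qwjs, xbju}, |N(zveu)| = 18.
N(qwjs) = {adkn, fuja, ubmo, jlli, ufpb, ymih, jjkk, tskf, sphs, zveu, gjxv, glsm, oraa, pgse, xyzo, ujeg, zany, nnwu, fwiz}, |N(qwjs)| = 19.
K_{7,6,6,2,2,2} (perfect); ϑ(G) = α(G) = max{7,6,6,2,2,2} = 7.
≈ 7.0000 (to 4 d.p.).
Lovász sandwich 7 ≤ 7 ≤ 7: collapsed.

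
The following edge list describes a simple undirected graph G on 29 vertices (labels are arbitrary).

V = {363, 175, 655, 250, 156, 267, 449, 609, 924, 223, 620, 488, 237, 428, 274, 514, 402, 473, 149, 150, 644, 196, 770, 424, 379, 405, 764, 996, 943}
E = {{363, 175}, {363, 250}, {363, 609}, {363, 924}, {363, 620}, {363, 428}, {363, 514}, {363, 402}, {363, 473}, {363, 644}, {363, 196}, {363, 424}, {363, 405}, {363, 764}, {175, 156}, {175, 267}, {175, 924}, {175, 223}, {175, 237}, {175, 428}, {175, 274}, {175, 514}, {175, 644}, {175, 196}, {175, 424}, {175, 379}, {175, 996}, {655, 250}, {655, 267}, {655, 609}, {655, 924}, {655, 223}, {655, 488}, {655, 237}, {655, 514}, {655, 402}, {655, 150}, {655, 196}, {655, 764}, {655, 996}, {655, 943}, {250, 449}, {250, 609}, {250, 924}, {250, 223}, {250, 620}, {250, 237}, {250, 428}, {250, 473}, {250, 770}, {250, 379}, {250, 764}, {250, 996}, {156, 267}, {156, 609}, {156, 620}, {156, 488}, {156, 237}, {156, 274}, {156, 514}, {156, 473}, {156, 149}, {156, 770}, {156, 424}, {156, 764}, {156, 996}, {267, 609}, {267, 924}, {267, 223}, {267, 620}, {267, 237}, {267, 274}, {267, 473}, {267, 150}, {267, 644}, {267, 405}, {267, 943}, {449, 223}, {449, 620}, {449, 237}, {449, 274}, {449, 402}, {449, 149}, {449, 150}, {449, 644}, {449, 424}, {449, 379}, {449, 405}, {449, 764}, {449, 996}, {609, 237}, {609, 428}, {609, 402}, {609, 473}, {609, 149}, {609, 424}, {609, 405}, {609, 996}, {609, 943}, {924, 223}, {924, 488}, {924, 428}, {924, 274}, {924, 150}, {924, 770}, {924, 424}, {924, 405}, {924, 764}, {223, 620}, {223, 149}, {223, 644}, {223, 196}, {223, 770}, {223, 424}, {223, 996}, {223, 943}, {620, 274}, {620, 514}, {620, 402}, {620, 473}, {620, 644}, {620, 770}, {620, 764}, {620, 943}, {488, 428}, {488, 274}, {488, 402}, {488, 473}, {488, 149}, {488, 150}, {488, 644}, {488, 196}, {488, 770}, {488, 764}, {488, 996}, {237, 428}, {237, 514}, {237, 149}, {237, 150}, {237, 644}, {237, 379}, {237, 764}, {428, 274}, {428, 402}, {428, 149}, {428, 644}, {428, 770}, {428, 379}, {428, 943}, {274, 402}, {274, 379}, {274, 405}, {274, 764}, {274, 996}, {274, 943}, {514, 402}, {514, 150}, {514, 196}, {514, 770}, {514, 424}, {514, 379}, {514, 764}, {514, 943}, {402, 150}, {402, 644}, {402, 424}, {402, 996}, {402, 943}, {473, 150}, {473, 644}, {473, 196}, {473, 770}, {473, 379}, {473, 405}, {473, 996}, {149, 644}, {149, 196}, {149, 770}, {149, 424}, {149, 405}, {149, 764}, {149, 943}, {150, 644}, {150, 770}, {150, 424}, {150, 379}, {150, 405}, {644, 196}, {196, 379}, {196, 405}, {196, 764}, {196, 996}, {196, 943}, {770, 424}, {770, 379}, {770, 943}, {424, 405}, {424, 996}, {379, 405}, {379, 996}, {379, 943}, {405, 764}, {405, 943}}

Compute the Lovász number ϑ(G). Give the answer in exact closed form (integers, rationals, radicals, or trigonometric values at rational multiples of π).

deg(149) = 14; N(149) = {156, 449, 609, 223, 488, 237, 428, 644, 196, 770, 424, 405, 764, 943}.
Vertex 428 has 14 neighbors: 363, 175, 250, 609, 924, 488, 237, 274, 402, 149, 644, 770, 379, 943.
deg(156) = 14; N(156) = {175, 267, 609, 620, 488, 237, 274, 514, 473, 149, 770, 424, 764, 996}.
deg(449) = 14; N(449) = {250, 223, 620, 237, 274, 402, 149, 150, 644, 424, 379, 405, 764, 996}.
Regular of degree 14 on 29 vertices: strongly regular (29,14,6,7).
Distinct eigenvalues (to 3 d.p.): [14.0, 2.193, -3.193].
Lovász: ϑ = −29(-sqrt(29)/2 - 1/2)/(14+-(-sqrt(29)/2 - 1/2)) = sqrt(29).
= 5.385165… (decimal).

sqrt(29)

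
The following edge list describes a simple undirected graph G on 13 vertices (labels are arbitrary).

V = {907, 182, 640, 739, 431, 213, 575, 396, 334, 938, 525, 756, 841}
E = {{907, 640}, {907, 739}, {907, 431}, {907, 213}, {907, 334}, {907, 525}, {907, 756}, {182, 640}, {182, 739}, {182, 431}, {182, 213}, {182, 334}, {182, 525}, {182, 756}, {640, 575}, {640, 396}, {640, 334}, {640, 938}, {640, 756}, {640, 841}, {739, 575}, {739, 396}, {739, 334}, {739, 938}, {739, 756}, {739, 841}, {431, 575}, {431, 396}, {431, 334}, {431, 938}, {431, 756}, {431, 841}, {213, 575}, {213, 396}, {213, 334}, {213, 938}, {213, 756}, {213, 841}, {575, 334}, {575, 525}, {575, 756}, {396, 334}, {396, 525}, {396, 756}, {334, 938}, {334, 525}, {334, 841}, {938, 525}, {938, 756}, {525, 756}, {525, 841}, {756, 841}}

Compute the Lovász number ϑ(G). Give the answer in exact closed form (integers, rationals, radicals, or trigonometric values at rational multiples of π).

6

Vertex 575 has 7 neighbors: 640, 739, 431, 213, 334, 525, 756.
deg(431) = 8; N(431) = {907, 182, 575, 396, 334, 938, 756, 841}.
deg(334) = 11; N(334) = {907, 182, 640, 739, 431, 213, 575, 396, 938, 525, 841}.
Vertex 739 has 8 neighbors: 907, 182, 575, 396, 334, 938, 756, 841.
3 parts of sizes [6, 5, 2]; α(G) = 6 = ϑ (perfect).
Numerically 6.0000.
Check 6 ≤ 6 ≤ 6: collapsed.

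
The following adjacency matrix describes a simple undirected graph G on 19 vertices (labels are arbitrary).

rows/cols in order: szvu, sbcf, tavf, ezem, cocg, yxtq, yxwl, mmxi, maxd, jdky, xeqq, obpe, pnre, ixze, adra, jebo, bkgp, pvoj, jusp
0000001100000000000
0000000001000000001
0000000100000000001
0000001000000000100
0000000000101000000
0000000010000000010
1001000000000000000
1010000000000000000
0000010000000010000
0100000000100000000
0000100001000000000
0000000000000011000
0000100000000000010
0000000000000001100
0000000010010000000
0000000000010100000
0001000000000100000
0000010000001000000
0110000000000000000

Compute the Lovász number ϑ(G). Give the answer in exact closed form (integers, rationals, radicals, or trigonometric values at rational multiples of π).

19*cos(pi/19)/(cos(pi/19) + 1)

N(jusp) = {sbcf, tavf}, |N(jusp)| = 2.
deg(jebo) = 2; N(jebo) = {obpe, ixze}.
N(adra) = {maxd, obpe}, |N(adra)| = 2.
Vertex jdky has 2 neighbors: sbcf, xeqq.
2-regular, N=19; this is C_{19}, the 19-cycle.
Distinct eigenvalues (to 6 d.p.): [2.0, 1.891634, 1.578281, 1.093896, 0.490971, -0.165159, -0.803391, -1.354563, -1.758948, -1.972723].
λ_max=2, λ_min=-2*cos(pi/19); ϑ = −19·λ_min/(λ_max−λ_min) = 19*cos(pi/19)/(cos(pi/19) + 1).
= 9.43477… (decimal).
Lovász sandwich 9 ≤ 19*cos(pi/19)/(cos(pi/19) + 1) ≤ 10: both strict.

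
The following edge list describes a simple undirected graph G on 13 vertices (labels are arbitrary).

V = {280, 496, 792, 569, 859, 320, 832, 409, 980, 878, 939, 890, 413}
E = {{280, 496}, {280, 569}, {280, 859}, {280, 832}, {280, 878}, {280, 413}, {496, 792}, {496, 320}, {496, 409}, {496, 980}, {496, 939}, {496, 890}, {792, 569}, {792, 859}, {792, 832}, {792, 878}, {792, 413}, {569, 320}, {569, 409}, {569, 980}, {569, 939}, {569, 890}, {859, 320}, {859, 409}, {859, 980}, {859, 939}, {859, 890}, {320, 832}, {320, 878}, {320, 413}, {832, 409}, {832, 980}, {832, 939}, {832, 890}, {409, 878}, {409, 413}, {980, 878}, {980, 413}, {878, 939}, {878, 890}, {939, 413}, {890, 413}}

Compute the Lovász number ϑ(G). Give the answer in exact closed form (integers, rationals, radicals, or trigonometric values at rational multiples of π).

7

N(280) = {496, 569, 859, 832, 878, 413}, |N(280)| = 6.
deg(980) = 6; N(980) = {496, 569, 859, 832, 878, 413}.
N(832) = {280, 792, 320, 409, 980, 939, 890}, |N(832)| = 7.
deg(569) = 7; N(569) = {280, 792, 320, 409, 980, 939, 890}.
K_{7,6} (perfect); ϑ(G) = α(G) = max{7,6} = 7.
= 7.00000… (decimal).
α=7, χ(Ḡ)=7; ϑ=7 lies between (collapsed).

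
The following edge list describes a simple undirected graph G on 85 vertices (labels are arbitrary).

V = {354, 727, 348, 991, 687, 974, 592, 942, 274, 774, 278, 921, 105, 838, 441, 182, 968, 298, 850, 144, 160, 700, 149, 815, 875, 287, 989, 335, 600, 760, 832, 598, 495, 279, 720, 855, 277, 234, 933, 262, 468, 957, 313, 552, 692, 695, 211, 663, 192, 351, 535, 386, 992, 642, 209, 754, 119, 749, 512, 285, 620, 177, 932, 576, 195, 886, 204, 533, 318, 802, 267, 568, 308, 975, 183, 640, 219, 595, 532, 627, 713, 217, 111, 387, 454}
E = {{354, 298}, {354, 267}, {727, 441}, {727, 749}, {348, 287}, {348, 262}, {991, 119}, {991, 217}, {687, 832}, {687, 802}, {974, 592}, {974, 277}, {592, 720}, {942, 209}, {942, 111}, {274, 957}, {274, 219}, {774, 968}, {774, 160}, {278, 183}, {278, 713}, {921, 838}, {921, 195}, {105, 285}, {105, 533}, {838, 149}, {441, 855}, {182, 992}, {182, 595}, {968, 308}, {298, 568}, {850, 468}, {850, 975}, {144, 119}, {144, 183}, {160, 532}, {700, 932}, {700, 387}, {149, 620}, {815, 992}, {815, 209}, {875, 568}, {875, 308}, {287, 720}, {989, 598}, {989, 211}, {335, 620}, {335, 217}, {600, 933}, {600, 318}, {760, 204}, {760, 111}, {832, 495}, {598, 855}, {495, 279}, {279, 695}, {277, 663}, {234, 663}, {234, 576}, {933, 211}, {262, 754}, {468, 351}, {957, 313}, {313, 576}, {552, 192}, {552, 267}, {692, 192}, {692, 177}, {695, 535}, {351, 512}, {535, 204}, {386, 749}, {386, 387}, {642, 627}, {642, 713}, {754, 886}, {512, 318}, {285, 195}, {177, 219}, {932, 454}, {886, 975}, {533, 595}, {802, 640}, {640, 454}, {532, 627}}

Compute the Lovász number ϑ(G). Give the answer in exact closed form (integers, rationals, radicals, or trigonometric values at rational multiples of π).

85*cos(pi/85)/(cos(pi/85) + 1)

deg(749) = 2; N(749) = {727, 386}.
deg(182) = 2; N(182) = {992, 595}.
deg(160) = 2; N(160) = {774, 532}.
N(177) = {692, 219}, |N(177)| = 2.
2-regular, N=85; the odd cycle C_{85}.
A has 43 distinct eigenvalues ≈ [2.0, 1.9945, 1.9782, 1.951, 1.9132, 1.8649, 1.8065, 1.7382, 1.6604, 1.5735, 1.478, 1.3745, 1.2634, 1.1455, 1.0213, 0.8915, 0.7568, 0.618, 0.4759, 0.3311, 0.1845, 0.037, -0.1108, -0.258, -0.4038, -0.5473, -0.6879, -0.8247, -0.957, -1.0841, -1.2053, -1.3198, -1.4272, -1.5268, -1.618, -1.7004, -1.7735, -1.837, -1.8904, -1.9334, -1.9659, -1.9877, -1.9986].
−85·(-2*cos(pi/85)) / ((2)−(-2*cos(pi/85))) = 85*cos(pi/85)/(cos(pi/85) + 1) = ϑ(G).
ϑ(G) ≈ 42.4855.
α=42, χ(Ḡ)=43; ϑ=85*cos(pi/85)/(cos(pi/85) + 1) lies between (both strict).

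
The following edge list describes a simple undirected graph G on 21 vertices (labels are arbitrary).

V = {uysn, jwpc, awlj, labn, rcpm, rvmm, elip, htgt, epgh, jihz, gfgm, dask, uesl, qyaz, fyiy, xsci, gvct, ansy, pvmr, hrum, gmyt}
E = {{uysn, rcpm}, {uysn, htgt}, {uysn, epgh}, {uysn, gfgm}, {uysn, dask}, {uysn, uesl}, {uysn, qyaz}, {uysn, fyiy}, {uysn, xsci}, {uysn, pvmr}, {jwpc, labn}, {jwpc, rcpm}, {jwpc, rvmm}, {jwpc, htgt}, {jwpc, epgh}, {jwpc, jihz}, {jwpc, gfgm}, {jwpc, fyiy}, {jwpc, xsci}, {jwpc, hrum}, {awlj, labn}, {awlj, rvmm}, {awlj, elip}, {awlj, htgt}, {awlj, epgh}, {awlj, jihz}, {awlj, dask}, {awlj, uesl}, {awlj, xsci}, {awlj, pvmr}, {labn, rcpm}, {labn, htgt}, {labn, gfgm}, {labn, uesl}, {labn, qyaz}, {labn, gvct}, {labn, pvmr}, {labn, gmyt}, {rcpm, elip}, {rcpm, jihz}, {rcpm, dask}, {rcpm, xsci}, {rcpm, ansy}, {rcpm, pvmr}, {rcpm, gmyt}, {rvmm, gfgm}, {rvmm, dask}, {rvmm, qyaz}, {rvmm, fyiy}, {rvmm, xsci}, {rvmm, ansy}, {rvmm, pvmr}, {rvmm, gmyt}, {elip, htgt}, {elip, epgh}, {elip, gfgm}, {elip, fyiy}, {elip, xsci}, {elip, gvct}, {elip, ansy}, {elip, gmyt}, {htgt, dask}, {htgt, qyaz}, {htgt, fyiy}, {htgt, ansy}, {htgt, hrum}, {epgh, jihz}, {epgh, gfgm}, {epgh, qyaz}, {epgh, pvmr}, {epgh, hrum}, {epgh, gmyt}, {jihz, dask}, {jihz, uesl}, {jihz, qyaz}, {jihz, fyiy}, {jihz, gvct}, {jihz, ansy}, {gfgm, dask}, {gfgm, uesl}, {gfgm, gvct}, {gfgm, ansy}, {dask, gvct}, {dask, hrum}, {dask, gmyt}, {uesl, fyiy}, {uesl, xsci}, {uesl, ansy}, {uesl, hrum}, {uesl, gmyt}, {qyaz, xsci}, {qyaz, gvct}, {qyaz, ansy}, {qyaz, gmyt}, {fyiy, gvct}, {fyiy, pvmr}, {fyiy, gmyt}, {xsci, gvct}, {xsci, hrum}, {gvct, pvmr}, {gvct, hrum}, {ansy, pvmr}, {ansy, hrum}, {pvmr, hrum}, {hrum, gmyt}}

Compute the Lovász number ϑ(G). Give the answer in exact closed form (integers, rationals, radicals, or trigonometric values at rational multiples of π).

6

N(rvmm) = {jwpc, awlj, gfgm, dask, qyaz, fyiy, xsci, ansy, pvmr, gmyt}, |N(rvmm)| = 10.
N(awlj) = {labn, rvmm, elip, htgt, epgh, jihz, dask, uesl, xsci, pvmr}, |N(awlj)| = 10.
Vertex rcpm has 10 neighbors: uysn, jwpc, labn, elip, jihz, dask, xsci, ansy, pvmr, gmyt.
deg(elip) = 10; N(elip) = {awlj, rcpm, htgt, epgh, gfgm, fyiy, xsci, gvct, ansy, gmyt}.
deg(v) = 10 for all v (|V|=21); Kneser-type, 2-subsets of [7].
A has 3 distinct eigenvalues ≈ [10.0, 1.0, -4.0].
Lovász: ϑ = −21(-4)/(10+-1*(-4)) = 6.
= 6.0000… (decimal).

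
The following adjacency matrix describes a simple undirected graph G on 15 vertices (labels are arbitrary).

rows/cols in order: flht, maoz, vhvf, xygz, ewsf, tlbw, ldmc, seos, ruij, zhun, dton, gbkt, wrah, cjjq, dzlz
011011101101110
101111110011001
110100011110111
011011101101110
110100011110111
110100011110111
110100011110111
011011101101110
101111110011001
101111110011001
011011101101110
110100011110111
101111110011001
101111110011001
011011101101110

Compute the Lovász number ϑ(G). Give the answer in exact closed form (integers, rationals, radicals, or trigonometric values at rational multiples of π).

N(xygz) = {maoz, vhvf, ewsf, tlbw, ldmc, ruij, zhun, gbkt, wrah, cjjq}, |N(xygz)| = 10.
N(wrah) = {flht, vhvf, xygz, ewsf, tlbw, ldmc, seos, dton, gbkt, dzlz}, |N(wrah)| = 10.
deg(zhun) = 10; N(zhun) = {flht, vhvf, xygz, ewsf, tlbw, ldmc, seos, dton, gbkt, dzlz}.
deg(vhvf) = 10; N(vhvf) = {flht, maoz, xygz, seos, ruij, zhun, dton, wrah, cjjq, dzlz}.
Complete multipartite on [5, 5, 5]: sandwich collapses at ϑ=5.
ϑ(G) ≈ 5.00000.
Check 5 ≤ 5 ≤ 5: collapsed.

5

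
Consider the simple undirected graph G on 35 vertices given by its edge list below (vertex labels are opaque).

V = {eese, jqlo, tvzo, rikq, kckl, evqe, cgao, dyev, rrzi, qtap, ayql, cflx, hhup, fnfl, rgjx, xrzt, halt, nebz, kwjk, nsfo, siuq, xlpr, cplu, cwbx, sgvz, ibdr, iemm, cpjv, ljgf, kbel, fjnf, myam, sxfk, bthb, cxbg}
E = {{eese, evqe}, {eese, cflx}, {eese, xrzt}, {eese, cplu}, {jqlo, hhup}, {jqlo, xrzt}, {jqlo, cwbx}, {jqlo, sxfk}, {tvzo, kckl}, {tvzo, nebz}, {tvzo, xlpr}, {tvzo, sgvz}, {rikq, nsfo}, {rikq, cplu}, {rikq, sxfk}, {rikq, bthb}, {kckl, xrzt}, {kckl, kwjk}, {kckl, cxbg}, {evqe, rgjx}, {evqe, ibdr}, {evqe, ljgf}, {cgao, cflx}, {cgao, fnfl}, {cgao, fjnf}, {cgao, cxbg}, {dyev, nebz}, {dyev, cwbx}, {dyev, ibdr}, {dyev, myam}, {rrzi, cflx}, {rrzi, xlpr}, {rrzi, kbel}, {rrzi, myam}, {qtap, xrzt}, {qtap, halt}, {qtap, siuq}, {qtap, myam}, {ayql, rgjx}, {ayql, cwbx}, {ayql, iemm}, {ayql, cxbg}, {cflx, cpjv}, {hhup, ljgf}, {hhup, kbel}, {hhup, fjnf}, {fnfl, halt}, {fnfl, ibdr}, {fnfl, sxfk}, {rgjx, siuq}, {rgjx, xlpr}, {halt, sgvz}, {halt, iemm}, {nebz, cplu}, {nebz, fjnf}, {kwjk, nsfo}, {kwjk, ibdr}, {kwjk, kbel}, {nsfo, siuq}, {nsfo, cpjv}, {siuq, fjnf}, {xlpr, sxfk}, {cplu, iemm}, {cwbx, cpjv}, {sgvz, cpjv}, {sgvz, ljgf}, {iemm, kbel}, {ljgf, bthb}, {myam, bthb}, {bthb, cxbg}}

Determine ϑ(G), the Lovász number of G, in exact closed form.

N(cplu) = {eese, rikq, nebz, iemm}, |N(cplu)| = 4.
N(rgjx) = {evqe, ayql, siuq, xlpr}, |N(rgjx)| = 4.
N(nsfo) = {rikq, kwjk, siuq, cpjv}, |N(nsfo)| = 4.
Vertex cflx has 4 neighbors: eese, cgao, rrzi, cpjv.
35-vertex 4-regular graph: this is K(7,3), the Kneser graph.
The 4 distinct eigenvalues: [4.0, 2.0, -1.0, -3.0].
Lovász: ϑ = −35(-3)/(4+-1*(-3)) = 15.
= 15.0000000… (decimal).

15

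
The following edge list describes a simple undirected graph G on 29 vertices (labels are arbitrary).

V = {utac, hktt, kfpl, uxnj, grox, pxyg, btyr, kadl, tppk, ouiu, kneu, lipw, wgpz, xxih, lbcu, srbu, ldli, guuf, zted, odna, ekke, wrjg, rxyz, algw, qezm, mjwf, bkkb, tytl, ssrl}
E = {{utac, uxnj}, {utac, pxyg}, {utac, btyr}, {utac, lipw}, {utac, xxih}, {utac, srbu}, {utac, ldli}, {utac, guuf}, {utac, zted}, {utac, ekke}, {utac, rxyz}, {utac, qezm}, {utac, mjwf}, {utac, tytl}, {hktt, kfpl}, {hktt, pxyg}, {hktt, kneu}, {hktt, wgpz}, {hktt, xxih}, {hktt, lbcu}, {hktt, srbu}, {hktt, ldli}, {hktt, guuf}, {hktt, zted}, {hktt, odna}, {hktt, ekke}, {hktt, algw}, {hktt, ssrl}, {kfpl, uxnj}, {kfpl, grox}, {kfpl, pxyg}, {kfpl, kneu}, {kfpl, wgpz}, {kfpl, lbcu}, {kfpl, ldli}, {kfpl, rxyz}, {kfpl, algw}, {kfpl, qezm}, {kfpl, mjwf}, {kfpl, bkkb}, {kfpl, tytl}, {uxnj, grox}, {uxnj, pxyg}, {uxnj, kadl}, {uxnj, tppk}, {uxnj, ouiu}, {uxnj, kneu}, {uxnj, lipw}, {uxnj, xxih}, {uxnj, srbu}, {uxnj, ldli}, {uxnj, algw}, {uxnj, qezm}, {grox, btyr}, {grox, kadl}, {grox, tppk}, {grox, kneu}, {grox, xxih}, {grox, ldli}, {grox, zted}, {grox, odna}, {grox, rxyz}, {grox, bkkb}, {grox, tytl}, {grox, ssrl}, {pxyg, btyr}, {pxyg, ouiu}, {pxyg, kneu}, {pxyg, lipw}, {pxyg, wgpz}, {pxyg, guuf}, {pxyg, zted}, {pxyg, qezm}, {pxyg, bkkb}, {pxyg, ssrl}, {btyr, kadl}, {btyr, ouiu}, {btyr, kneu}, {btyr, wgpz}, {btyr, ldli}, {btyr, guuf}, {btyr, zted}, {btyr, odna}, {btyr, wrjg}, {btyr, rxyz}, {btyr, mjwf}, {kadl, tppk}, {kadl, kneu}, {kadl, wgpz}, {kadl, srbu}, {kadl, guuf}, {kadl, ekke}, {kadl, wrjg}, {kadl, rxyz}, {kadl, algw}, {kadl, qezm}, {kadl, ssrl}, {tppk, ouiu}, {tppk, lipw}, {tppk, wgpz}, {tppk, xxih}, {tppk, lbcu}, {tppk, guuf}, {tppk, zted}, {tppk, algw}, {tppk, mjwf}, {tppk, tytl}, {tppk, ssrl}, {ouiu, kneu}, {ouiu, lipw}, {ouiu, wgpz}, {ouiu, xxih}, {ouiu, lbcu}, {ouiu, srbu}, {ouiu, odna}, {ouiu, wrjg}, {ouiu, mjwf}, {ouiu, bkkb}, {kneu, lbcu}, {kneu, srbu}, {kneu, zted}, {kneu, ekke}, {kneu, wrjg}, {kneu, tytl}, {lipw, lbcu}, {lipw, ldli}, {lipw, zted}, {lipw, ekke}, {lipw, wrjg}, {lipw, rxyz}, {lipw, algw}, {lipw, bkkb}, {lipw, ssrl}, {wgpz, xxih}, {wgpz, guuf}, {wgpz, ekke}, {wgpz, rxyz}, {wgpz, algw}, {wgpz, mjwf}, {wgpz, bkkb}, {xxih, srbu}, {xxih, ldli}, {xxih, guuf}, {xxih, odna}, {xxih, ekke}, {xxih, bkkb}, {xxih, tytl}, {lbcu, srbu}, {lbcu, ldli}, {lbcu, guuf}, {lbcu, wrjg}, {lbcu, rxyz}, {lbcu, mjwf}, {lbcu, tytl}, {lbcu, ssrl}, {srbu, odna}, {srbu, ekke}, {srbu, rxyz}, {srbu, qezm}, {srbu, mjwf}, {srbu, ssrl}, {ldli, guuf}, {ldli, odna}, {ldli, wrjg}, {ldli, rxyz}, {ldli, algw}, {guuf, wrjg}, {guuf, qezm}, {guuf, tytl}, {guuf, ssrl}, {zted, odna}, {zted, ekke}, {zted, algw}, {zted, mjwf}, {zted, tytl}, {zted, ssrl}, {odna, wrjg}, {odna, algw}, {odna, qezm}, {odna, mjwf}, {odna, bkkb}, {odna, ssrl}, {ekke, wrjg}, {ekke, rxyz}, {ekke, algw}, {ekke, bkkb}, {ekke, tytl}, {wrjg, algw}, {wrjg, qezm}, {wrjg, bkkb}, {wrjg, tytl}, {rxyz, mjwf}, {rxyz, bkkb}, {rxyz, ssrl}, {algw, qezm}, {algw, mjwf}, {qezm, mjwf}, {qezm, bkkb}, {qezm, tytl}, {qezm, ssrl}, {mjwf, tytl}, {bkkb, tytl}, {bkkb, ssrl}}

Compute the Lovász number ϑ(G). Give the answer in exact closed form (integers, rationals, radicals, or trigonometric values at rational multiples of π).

sqrt(29)

Vertex ldli has 14 neighbors: utac, hktt, kfpl, uxnj, grox, btyr, lipw, xxih, lbcu, guuf, odna, wrjg, rxyz, algw.
Vertex uxnj has 14 neighbors: utac, kfpl, grox, pxyg, kadl, tppk, ouiu, kneu, lipw, xxih, srbu, ldli, algw, qezm.
deg(bkkb) = 14; N(bkkb) = {kfpl, grox, pxyg, ouiu, lipw, wgpz, xxih, odna, ekke, wrjg, rxyz, qezm, tytl, ssrl}.
deg(xxih) = 14; N(xxih) = {utac, hktt, uxnj, grox, tppk, ouiu, wgpz, srbu, ldli, guuf, odna, ekke, bkkb, tytl}.
G on 29 vertices is 14-regular; SR(29,14,6,7) — a Paley graph.
The 3 distinct eigenvalues: [14.0, 2.192582, -3.192582].
With N=29: ϑ(G) = 29·(-(-sqrt(29)/2 - 1/2))/(14−(-sqrt(29)/2 - 1/2)) = sqrt(29).
ϑ(G) ≈ 5.3851648.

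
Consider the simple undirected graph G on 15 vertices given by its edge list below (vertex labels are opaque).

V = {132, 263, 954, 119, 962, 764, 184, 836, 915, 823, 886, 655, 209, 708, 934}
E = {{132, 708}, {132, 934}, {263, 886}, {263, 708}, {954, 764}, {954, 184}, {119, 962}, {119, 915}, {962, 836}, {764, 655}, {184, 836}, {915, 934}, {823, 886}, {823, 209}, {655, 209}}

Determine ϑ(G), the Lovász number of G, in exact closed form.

deg(184) = 2; N(184) = {954, 836}.
N(915) = {119, 934}, |N(915)| = 2.
N(962) = {119, 836}, |N(962)| = 2.
Vertex 119 has 2 neighbors: 962, 915.
Regular of degree 2 on 15 vertices: this is C_{15}, the 15-cycle.
The 8 distinct eigenvalues: [2.0, 1.8271, 1.3383, 0.618, -0.2091, -1.0, -1.618, -1.9563].
ϑ = −N·λ_min/(λ_max−λ_min) = −15·(-2*cos(pi/15))/(2−(-2*cos(pi/15))) = 15*cos(pi/15)/(cos(pi/15) + 1).
ϑ(G) ≈ 7.4171482.
α=7, χ(Ḡ)=8; ϑ=15*cos(pi/15)/(cos(pi/15) + 1) lies between (both strict).

15*cos(pi/15)/(cos(pi/15) + 1)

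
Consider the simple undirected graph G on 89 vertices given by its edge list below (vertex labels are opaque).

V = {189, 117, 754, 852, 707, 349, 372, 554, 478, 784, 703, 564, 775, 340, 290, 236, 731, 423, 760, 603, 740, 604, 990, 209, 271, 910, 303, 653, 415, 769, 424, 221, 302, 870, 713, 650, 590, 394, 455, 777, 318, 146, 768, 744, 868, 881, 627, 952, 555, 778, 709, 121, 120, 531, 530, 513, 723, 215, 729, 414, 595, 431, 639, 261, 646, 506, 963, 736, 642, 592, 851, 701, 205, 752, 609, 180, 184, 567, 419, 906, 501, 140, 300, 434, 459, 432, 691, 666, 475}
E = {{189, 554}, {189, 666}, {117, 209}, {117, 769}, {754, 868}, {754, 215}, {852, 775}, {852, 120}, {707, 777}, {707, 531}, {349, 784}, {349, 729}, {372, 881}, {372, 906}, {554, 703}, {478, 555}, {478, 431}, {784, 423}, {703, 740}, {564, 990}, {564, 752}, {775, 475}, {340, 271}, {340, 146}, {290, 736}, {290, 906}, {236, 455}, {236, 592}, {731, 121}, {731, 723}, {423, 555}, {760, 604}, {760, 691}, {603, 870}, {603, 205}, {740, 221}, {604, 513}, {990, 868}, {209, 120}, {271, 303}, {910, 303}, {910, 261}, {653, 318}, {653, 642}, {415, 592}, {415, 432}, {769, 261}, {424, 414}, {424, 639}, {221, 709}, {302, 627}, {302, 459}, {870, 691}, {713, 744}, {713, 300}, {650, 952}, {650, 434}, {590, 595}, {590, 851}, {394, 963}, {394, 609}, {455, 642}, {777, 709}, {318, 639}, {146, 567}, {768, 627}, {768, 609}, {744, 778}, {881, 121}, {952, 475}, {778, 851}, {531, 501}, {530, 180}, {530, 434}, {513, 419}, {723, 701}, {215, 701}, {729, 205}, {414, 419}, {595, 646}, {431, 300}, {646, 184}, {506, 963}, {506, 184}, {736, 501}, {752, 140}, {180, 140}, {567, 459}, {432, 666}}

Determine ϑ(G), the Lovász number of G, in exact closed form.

89*cos(pi/89)/(cos(pi/89) + 1)

deg(707) = 2; N(707) = {777, 531}.
N(271) = {340, 303}, |N(271)| = 2.
deg(419) = 2; N(419) = {513, 414}.
deg(140) = 2; N(140) = {752, 180}.
deg(v) = 2 for all v (|V|=89); this is C_{89}, the 89-cycle.
A has 45 distinct eigenvalues ≈ [2.0, 1.995018, 1.980097, 1.955311, 1.920784, 1.876688, 1.823242, 1.760713, 1.689412, 1.609694, 1.521958, 1.426638, 1.324212, 1.215188, 1.10011, 0.979551, 0.854113, 0.724419, 0.591116, 0.454869, 0.316355, 0.176265, 0.035297, -0.105847, -0.246463, -0.385852, -0.523319, -0.658178, -0.789758, -0.917404, -1.040479, -1.158371, -1.270491, -1.376282, -1.475217, -1.566802, -1.650581, -1.726138, -1.793094, -1.851118, -1.89992, -1.939256, -1.968931, -1.988796, -1.998754].
With N=89: ϑ(G) = 89·(-(-1)*2*cos(pi/89))/(2−(-2*cos(pi/89))) = 89*cos(pi/89)/(cos(pi/89) + 1).
ϑ(G) ≈ 44.4861353.
44 ≤ 89*cos(pi/89)/(cos(pi/89) + 1) ≤ 45: both strict.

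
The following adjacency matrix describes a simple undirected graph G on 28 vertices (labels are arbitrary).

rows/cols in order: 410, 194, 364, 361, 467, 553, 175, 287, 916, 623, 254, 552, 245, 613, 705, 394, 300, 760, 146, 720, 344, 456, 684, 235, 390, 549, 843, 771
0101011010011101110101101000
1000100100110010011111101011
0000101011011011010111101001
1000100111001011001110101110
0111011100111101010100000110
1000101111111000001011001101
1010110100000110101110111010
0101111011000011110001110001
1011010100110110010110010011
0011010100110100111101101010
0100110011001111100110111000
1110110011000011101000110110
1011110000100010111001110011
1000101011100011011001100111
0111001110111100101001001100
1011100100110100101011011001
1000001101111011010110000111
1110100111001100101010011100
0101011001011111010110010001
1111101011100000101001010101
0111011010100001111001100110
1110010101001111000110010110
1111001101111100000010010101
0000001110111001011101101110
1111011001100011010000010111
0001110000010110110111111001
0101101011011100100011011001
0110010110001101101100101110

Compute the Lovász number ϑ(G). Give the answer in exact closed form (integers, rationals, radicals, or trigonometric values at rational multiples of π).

7

Vertex 245 has 15 neighbors: 410, 364, 361, 467, 553, 254, 705, 300, 760, 146, 456, 684, 235, 843, 771.
Vertex 456 has 15 neighbors: 410, 194, 364, 553, 287, 623, 245, 613, 705, 394, 720, 344, 235, 549, 843.
N(843) = {194, 361, 467, 175, 916, 623, 552, 245, 613, 300, 344, 456, 235, 390, 771}, |N(843)| = 15.
N(720) = {410, 194, 364, 361, 467, 175, 916, 623, 254, 300, 146, 456, 235, 549, 771}, |N(720)| = 15.
28-vertex 15-regular graph: Kneser K(8,2) on C(8,2)=28 vertices.
The 3 distinct eigenvalues: [15.0, 1.0, -5.0].
Lovász (edge-transitive): ϑ = −28·(-5)/((15)−(-5)) = 7.
ϑ(G) ≈ 7.000000000.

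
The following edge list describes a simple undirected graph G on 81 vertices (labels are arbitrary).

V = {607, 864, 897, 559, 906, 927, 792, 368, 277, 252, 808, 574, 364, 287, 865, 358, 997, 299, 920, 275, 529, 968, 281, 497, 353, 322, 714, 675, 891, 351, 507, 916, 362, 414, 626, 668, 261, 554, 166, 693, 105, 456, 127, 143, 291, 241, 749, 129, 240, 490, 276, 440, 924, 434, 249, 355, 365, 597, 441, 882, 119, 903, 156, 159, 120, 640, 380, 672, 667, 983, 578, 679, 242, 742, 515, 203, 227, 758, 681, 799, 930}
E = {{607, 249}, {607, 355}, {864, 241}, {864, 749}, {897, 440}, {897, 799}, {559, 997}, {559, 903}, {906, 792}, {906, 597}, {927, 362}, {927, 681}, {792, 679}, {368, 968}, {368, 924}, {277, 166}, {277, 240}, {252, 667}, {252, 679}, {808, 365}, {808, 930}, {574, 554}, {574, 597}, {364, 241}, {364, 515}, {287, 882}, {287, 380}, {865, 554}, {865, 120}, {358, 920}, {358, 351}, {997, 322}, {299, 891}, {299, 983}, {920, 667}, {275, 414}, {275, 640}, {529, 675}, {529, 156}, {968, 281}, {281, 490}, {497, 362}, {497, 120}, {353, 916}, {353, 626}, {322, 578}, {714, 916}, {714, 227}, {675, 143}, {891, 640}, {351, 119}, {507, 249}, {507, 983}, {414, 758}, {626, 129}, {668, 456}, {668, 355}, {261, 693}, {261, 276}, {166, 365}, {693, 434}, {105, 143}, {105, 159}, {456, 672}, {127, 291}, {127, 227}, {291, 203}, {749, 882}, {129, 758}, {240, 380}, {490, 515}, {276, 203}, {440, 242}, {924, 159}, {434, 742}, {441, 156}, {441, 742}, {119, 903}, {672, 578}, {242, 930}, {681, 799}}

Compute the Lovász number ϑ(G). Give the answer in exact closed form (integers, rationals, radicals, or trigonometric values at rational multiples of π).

deg(441) = 2; N(441) = {156, 742}.
deg(156) = 2; N(156) = {529, 441}.
N(166) = {277, 365}, |N(166)| = 2.
Vertex 626 has 2 neighbors: 353, 129.
G on 81 vertices is 2-regular; this is C_{81}, the 81-cycle.
The 41 distinct eigenvalues: [2.0, 1.994, 1.976, 1.9461, 1.9045, 1.8514, 1.7873, 1.7123, 1.6271, 1.5321, 1.4279, 1.315, 1.1943, 1.0664, 0.9321, 0.7922, 0.6475, 0.4989, 0.3473, 0.1936, 0.0388, -0.1163, -0.2707, -0.4234, -0.5736, -0.7204, -0.8628, -1.0, -1.1312, -1.2556, -1.3725, -1.4811, -1.5808, -1.671, -1.7511, -1.8207, -1.8794, -1.9267, -1.9625, -1.9865, -1.9985].
With N=81: ϑ(G) = 81·(-(-1)*2*cos(pi/81))/(2−(-2*cos(pi/81))) = 81*cos(pi/81)/(cos(pi/81) + 1).
≈ 40.48477 (to 5 d.p.).
40 ≤ 81*cos(pi/81)/(cos(pi/81) + 1) ≤ 41: both strict.

81*cos(pi/81)/(cos(pi/81) + 1)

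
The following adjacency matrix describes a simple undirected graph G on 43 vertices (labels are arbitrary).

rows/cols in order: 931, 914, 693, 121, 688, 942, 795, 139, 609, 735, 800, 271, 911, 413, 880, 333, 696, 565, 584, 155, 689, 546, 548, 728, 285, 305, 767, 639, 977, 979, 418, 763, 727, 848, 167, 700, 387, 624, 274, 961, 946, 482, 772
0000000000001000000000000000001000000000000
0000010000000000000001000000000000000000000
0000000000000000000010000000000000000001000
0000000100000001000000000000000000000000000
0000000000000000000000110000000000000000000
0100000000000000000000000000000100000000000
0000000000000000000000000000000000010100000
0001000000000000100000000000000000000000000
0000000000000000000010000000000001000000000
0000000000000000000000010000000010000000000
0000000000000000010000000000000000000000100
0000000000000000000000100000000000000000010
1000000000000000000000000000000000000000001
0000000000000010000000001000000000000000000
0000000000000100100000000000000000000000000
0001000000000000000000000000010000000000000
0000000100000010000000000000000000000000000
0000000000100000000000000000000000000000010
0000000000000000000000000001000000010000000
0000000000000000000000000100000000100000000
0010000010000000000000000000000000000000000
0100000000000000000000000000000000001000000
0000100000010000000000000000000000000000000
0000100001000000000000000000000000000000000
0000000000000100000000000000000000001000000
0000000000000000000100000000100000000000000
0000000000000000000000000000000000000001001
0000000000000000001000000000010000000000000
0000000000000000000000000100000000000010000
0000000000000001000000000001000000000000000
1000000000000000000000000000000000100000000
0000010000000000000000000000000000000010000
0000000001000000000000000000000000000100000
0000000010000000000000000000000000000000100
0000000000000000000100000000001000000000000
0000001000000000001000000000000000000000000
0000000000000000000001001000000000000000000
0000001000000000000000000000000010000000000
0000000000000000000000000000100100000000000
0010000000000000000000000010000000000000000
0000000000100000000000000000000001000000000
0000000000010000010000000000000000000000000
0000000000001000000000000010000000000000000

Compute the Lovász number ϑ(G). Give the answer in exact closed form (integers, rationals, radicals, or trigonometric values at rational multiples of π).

43*cos(pi/43)/(cos(pi/43) + 1)

deg(914) = 2; N(914) = {942, 546}.
N(977) = {305, 274}, |N(977)| = 2.
N(696) = {139, 880}, |N(696)| = 2.
deg(942) = 2; N(942) = {914, 763}.
Every vertex has degree 2 (N=43); a single 43-cycle (edge-transitive).
Distinct eigenvalues (to 3 d.p.): [2.0, 1.979, 1.915, 1.811, 1.668, 1.49, 1.279, 1.042, 0.782, 0.506, 0.219, -0.073, -0.363, -0.646, -0.914, -1.164, -1.388, -1.583, -1.744, -1.868, -1.952, -1.995].
With N=43: ϑ(G) = 43·(-(-1)*2*cos(pi/43))/(2−(-2*cos(pi/43))) = 43*cos(pi/43)/(cos(pi/43) + 1).
ϑ(G) ≈ 21.471283746.
Lovász sandwich 21 ≤ 43*cos(pi/43)/(cos(pi/43) + 1) ≤ 22: both strict.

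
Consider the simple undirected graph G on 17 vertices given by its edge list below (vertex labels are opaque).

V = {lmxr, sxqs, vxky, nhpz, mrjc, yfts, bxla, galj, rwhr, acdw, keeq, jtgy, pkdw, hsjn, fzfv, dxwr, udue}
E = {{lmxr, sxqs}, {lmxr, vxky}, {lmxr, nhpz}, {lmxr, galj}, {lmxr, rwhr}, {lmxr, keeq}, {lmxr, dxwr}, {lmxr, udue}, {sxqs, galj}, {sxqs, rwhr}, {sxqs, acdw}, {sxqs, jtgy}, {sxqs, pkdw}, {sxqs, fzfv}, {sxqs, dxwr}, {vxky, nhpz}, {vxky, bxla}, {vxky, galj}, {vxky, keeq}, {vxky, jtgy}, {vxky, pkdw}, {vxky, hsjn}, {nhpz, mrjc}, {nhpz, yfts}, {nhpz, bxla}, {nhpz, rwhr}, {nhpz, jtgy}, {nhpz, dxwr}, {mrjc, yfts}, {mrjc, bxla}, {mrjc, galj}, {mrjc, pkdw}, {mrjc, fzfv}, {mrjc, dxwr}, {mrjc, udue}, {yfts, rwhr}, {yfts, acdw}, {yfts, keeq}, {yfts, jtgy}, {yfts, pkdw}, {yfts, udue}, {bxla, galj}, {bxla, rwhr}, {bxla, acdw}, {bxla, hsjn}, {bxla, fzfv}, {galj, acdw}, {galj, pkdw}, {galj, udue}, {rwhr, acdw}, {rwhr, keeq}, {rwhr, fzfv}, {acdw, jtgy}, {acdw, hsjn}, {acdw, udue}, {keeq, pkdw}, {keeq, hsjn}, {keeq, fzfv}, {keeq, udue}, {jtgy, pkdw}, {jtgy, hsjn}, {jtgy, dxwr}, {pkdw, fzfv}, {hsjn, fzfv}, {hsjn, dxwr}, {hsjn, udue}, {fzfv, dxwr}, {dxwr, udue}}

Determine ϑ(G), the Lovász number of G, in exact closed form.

sqrt(17)

Vertex galj has 8 neighbors: lmxr, sxqs, vxky, mrjc, bxla, acdw, pkdw, udue.
Vertex sxqs has 8 neighbors: lmxr, galj, rwhr, acdw, jtgy, pkdw, fzfv, dxwr.
N(mrjc) = {nhpz, yfts, bxla, galj, pkdw, fzfv, dxwr, udue}, |N(mrjc)| = 8.
Vertex dxwr has 8 neighbors: lmxr, sxqs, nhpz, mrjc, jtgy, hsjn, fzfv, udue.
Regular of degree 8 on 17 vertices: Paley(17): SR with (k,λ,μ)=(8,3,4).
The 3 distinct eigenvalues: [8.0, 1.561553, -2.561553].
Lovász (edge-transitive): ϑ = −17·(-sqrt(17)/2 - 1/2)/((8)−(-sqrt(17)/2 - 1/2)) = sqrt(17).
Numerically 4.1231.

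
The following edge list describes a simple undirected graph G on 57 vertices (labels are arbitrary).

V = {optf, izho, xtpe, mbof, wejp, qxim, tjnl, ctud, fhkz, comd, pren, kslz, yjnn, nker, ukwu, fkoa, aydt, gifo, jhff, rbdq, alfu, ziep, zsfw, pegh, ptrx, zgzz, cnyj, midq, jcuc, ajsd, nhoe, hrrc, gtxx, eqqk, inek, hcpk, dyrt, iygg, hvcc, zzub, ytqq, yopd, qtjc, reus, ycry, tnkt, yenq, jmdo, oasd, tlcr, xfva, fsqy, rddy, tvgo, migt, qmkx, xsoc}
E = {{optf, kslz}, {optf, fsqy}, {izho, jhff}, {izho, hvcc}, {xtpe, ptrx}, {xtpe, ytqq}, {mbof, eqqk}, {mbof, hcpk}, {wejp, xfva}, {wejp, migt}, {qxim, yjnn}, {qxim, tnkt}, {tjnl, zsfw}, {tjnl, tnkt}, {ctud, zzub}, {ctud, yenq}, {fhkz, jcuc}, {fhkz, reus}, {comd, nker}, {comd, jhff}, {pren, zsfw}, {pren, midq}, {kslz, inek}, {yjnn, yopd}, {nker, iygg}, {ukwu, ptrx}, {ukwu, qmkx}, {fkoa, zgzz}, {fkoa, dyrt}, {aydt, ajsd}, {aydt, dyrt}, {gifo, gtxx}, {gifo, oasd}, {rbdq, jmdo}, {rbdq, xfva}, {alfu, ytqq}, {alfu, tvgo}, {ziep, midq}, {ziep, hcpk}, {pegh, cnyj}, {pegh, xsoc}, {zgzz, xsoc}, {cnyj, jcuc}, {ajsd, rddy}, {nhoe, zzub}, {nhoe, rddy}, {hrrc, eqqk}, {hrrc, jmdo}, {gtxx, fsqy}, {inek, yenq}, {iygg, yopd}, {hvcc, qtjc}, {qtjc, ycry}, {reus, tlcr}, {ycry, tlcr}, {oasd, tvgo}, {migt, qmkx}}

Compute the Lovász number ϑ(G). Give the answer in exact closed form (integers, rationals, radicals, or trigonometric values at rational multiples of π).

57*cos(pi/57)/(cos(pi/57) + 1)

N(rbdq) = {jmdo, xfva}, |N(rbdq)| = 2.
deg(comd) = 2; N(comd) = {nker, jhff}.
N(xtpe) = {ptrx, ytqq}, |N(xtpe)| = 2.
Vertex tlcr has 2 neighbors: reus, ycry.
G on 57 vertices is 2-regular; this is C_{57}, the 57-cycle.
A has 29 distinct eigenvalues ≈ [2.0, 1.987861, 1.951593, 1.891634, 1.808714, 1.703839, 1.578281, 1.433565, 1.271447, 1.093896, 0.903067, 0.701275, 0.490971, 0.274707, 0.055109, -0.165159, -0.383421, -0.59703, -0.803391, -1.0, -1.184471, -1.354563, -1.508213, -1.643556, -1.758948, -1.852988, -1.924536, -1.972723, -1.996963].
With N=57: ϑ(G) = 57·(-(-1)*2*cos(pi/57))/(2−(-2*cos(pi/57))) = 57*cos(pi/57)/(cos(pi/57) + 1).
≈ 28.478345 (to 6 d.p.).
Lovász sandwich 28 ≤ 57*cos(pi/57)/(cos(pi/57) + 1) ≤ 29: both strict.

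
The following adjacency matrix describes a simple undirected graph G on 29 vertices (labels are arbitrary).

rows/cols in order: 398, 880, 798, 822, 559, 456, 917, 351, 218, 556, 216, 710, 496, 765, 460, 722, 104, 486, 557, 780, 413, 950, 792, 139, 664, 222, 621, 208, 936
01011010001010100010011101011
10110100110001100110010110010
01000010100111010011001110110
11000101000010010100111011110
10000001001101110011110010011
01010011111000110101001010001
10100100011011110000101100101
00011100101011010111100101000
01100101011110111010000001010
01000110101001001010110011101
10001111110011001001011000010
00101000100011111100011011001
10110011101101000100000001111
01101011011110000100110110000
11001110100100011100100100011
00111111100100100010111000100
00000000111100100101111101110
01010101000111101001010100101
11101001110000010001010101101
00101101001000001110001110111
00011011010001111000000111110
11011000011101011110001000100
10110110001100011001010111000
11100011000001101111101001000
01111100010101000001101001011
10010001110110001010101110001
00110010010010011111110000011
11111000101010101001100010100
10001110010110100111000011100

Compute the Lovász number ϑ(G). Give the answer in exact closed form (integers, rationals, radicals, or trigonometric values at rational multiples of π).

sqrt(29)

Vertex 722 has 14 neighbors: 798, 822, 559, 456, 917, 351, 218, 710, 460, 557, 413, 950, 792, 621.
N(822) = {398, 880, 456, 351, 496, 722, 486, 413, 950, 792, 664, 222, 621, 208}, |N(822)| = 14.
deg(398) = 14; N(398) = {880, 822, 559, 917, 216, 496, 460, 557, 950, 792, 139, 222, 208, 936}.
Vertex 208 has 14 neighbors: 398, 880, 798, 822, 559, 218, 216, 496, 460, 104, 780, 413, 664, 621.
29-vertex 14-regular graph: SR(29,14,6,7) — a Paley graph.
A has 3 distinct eigenvalues ≈ [14.0, 2.193, -3.193].
Lovász (edge-transitive): ϑ = −29·(-sqrt(29)/2 - 1/2)/((14)−(-sqrt(29)/2 - 1/2)) = sqrt(29).
ϑ(G) ≈ 5.3852.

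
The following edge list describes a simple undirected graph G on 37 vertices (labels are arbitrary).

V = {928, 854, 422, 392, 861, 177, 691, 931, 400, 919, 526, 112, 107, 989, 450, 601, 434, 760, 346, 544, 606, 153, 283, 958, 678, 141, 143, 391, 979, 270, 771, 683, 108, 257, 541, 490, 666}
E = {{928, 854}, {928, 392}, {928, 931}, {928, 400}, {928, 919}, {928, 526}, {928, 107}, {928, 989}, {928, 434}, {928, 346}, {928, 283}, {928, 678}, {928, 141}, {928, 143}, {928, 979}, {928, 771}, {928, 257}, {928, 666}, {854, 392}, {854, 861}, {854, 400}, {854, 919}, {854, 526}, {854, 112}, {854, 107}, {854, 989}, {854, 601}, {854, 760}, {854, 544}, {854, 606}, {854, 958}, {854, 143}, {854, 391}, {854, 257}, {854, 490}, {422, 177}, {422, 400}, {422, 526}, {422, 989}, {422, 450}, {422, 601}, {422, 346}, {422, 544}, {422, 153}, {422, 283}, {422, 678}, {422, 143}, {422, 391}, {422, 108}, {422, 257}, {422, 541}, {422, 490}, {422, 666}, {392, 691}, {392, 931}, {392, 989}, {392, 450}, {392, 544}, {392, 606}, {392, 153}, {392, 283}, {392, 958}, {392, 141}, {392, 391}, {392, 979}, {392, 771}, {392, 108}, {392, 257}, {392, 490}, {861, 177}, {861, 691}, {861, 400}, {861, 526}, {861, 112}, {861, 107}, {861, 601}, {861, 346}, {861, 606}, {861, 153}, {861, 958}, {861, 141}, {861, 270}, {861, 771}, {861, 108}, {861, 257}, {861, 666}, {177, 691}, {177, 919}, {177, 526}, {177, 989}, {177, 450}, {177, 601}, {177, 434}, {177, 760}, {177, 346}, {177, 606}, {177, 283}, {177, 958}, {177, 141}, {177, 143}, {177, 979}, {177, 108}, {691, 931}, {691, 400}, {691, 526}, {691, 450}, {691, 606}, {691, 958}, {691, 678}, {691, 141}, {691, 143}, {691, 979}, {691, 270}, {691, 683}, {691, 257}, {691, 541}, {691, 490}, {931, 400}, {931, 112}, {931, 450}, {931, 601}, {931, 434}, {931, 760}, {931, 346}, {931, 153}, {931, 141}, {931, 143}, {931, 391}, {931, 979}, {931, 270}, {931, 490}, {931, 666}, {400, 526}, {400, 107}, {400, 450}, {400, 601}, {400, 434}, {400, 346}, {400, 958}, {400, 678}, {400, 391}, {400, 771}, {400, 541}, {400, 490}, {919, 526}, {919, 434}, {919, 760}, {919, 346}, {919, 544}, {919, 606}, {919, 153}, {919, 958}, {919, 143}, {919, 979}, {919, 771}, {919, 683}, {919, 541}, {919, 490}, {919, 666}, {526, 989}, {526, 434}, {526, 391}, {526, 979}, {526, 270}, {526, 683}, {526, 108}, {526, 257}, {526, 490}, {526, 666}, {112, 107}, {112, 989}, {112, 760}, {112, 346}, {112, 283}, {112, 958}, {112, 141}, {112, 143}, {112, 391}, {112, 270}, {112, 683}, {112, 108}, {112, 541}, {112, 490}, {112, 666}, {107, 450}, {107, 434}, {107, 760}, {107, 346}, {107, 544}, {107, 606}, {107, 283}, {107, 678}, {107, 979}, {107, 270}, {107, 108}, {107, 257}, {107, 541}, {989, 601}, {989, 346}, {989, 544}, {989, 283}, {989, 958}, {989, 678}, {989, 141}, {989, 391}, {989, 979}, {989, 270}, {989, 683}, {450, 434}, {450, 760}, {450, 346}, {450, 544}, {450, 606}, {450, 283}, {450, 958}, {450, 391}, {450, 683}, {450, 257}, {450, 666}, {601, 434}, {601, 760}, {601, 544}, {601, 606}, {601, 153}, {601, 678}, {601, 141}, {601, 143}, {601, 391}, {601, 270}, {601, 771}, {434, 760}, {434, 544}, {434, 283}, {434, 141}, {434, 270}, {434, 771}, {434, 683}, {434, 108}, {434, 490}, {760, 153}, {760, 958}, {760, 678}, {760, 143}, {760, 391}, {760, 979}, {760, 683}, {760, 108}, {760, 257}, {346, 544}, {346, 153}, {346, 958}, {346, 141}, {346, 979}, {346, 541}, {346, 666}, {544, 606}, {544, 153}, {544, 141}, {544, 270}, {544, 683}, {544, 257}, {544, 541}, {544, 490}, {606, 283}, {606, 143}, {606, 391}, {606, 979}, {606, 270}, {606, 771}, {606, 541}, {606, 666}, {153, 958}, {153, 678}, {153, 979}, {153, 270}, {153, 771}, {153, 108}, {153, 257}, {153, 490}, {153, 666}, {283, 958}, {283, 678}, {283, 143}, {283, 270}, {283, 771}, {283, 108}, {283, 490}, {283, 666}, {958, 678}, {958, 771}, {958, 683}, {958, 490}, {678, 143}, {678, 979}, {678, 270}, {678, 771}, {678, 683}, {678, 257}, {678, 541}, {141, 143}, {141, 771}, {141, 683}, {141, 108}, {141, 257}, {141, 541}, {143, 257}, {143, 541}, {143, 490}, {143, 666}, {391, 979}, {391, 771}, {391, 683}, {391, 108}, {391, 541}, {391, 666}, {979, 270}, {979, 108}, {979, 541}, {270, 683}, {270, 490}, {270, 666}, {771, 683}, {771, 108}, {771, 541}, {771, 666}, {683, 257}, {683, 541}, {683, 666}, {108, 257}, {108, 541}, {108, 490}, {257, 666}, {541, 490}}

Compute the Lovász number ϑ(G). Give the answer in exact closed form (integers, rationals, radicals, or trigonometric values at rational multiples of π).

Vertex 434 has 18 neighbors: 928, 177, 931, 400, 919, 526, 107, 450, 601, 760, 544, 283, 141, 270, 771, 683, 108, 490.
deg(490) = 18; N(490) = {854, 422, 392, 691, 931, 400, 919, 526, 112, 434, 544, 153, 283, 958, 143, 270, 108, 541}.
N(177) = {422, 861, 691, 919, 526, 989, 450, 601, 434, 760, 346, 606, 283, 958, 141, 143, 979, 108}, |N(177)| = 18.
N(678) = {928, 422, 691, 400, 107, 989, 601, 760, 153, 283, 958, 143, 979, 270, 771, 683, 257, 541}, |N(678)| = 18.
18-regular, N=37; SR(37,18,8,9) — a Paley graph.
The 3 distinct eigenvalues: [18.0, 2.541381, -3.541381].
−37·(-sqrt(37)/2 - 1/2) / ((18)−(-sqrt(37)/2 - 1/2)) = sqrt(37) = ϑ(G).
≈ 6.08276253 (to 8 d.p.).

sqrt(37)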